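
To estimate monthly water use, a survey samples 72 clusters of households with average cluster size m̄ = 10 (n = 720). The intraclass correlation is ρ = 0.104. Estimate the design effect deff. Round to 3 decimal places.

1.936

deff = 1 + (10 − 1)·0.104 = 1 + 0.936 = 1.936.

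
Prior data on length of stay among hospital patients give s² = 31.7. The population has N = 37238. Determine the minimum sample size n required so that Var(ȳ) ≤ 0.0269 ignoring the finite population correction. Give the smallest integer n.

Without fpc, n₀ = s²/D = 31.7/0.0269 = 1178.4387.
Rounding up, n = 1179.

1179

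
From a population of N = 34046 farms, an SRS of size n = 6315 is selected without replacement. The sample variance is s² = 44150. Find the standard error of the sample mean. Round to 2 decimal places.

2.39

Under SRS without replacement, Var(ȳ) = (1 − f)·s²/n with f = n/N = 6315/34046 = 0.18548434.
Var(ȳ) = (1 − 0.18548434)·44150/6315 = 0.81451566·6.9912906 = 5.6945156.
SE(ȳ) = √(5.6945156) = 2.39.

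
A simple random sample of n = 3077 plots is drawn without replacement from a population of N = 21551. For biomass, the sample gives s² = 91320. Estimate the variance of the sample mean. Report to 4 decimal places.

Under SRS without replacement, Var(ȳ) = (1 − f)·s²/n with f = n/N = 3077/21551 = 0.14277760.
Var(ȳ) = (1 − 0.14277760)·91320/3077 = 0.85722240·29.678258 = 25.440868.

25.4409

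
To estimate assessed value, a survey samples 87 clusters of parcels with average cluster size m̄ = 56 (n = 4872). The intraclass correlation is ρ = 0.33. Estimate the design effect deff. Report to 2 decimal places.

deff = 1 + (56 − 1)·0.33 = 1 + 18.15 = 19.15.

19.15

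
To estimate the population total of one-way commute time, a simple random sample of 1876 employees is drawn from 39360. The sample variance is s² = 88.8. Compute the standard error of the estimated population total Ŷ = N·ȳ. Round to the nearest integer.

8357

Var(Ŷ) = N²·Var(ȳ) = N²·(1 − n/N)·s²/n.
f = 1876/39360 = 0.04766260; Var(ȳ) = 0.95233740·88.8/1876 = 0.045078657.
Var(Ŷ) = 39360² · 0.045078657 = 6.9836288 × 10^7.
SE(Ŷ) = √(6.9836288 × 10^7) = 8357.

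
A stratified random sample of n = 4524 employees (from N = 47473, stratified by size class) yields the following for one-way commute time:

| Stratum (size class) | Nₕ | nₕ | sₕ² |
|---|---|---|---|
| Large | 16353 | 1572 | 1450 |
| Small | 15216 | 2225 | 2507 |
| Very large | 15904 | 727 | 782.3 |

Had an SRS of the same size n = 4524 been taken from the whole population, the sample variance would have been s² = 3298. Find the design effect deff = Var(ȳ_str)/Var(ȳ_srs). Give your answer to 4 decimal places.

0.4746

Var(ȳ_str) = Σ Wₕ²(1−fₕ)sₕ²/nₕ with Wₕ = Nₕ/47473:
  Large: (16353/47473)²·(1−1572/16353)·1450/1572 = 0.098928941
  Small: (15216/47473)²·(1−2225/15216)·2507/2225 = 0.098826644
  Very large: (15904/47473)²·(1−727/15904)·782.3/727 = 0.11524919
  → Var(ȳ_str) = 0.31300478.
Var(ȳ_srs) = (1 − 4524/47473)·3298/4524 = 0.65952982.
deff = 0.31300478 / 0.65952982 = 0.4746.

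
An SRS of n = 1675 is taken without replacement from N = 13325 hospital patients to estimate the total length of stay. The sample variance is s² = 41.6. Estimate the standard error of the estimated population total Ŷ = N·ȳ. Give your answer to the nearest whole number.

1964

Var(Ŷ) = N²·Var(ȳ) = N²·(1 − n/N)·s²/n.
f = 1675/13325 = 0.12570356; Var(ȳ) = 0.87429644·41.6/1675 = 0.02171387.
Var(Ŷ) = 13325² · 0.02171387 = 3.8554198 × 10^6.
SE(Ŷ) = √(3.8554198 × 10^6) = 1964.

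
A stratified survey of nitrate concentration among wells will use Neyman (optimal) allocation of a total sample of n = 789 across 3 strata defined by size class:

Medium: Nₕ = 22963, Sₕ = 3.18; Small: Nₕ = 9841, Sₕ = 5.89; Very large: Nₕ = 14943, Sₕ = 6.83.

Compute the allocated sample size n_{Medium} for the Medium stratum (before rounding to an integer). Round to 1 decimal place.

247.2

Neyman allocation: nₕ = n·NₕSₕ / Σⱼ NⱼSⱼ.
Σ NⱼSⱼ = 22963·3.18 + 9841·5.89 + 14943·6.83 = 233046.52.
n_{Medium} = 789·22963·3.18 / 233046.52 = 247.2.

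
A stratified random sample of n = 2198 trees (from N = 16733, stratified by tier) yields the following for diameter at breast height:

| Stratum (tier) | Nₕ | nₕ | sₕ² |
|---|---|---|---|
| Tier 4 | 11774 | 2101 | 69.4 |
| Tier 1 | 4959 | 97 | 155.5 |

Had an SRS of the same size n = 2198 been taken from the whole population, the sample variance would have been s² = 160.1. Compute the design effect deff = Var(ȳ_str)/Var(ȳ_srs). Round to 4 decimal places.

2.3942

Var(ȳ_str) = Σ Wₕ²(1−fₕ)sₕ²/nₕ with Wₕ = Nₕ/16733:
  Tier 4: (11774/16733)²·(1−2101/11774)·69.4/2101 = 0.013436032
  Tier 1: (4959/16733)²·(1−97/4959)·155.5/97 = 0.13804482
  → Var(ȳ_str) = 0.15148085.
Var(ȳ_srs) = (1 − 2198/16733)·160.1/2198 = 0.063271025.
deff = 0.15148085 / 0.063271025 = 2.3942.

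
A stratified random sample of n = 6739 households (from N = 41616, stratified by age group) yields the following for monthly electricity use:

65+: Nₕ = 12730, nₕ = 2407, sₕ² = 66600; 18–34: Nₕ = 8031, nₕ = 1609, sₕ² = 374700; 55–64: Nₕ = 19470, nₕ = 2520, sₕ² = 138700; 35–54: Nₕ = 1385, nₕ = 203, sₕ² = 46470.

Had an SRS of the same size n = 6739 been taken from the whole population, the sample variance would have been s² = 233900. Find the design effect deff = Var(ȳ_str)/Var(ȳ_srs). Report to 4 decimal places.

Var(ȳ_str) = Σ Wₕ²(1−fₕ)sₕ²/nₕ with Wₕ = Nₕ/41616:
  65+: (12730/41616)²·(1−2407/12730)·66600/2407 = 2.0994803
  18–34: (8031/41616)²·(1−1609/8031)·374700/1609 = 6.935007
  55–64: (19470/41616)²·(1−2520/19470)·138700/2520 = 10.487957
  35–54: (1385/41616)²·(1−203/1385)·46470/203 = 0.21638304
  → Var(ȳ_str) = 19.738827.
Var(ȳ_srs) = (1 − 6739/41616)·233900/6739 = 29.087979.
deff = 19.738827 / 29.087979 = 0.6786.

0.6786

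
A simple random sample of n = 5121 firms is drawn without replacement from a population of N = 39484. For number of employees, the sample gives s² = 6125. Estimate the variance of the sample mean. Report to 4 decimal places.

Under SRS without replacement, Var(ȳ) = (1 − f)·s²/n with f = n/N = 5121/39484 = 0.12969811.
Var(ȳ) = (1 − 0.12969811)·6125/5121 = 0.87030189·1.1960555 = 1.0409293.

1.0409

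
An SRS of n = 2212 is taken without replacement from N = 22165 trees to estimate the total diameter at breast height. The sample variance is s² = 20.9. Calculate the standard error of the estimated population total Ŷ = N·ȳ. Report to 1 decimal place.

2044.2

Var(Ŷ) = N²·Var(ȳ) = N²·(1 − n/N)·s²/n.
f = 2212/22165 = 0.09979698; Var(ȳ) = 0.90020302·20.9/2212 = 0.0085055349.
Var(Ŷ) = 22165² · 0.0085055349 = 4.1786606 × 10^6.
SE(Ŷ) = √(4.1786606 × 10^6) = 2044.2.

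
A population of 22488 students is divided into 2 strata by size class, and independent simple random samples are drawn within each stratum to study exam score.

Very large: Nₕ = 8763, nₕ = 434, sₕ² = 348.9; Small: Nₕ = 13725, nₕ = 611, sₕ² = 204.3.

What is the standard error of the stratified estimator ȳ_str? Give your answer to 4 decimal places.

0.4848

Var(ȳ_str) = Σₕ Wₕ²(1 − fₕ)sₕ²/nₕ with Wₕ = Nₕ/N, N = 22488.
Very large: Wₕ = 0.38967449; term = 0.38967449²·(1 − 0.04952642)·348.9/434 = 0.11602598.
Small: Wₕ = 0.61032551; term = 0.61032551²·(1 − 0.04451730)·204.3/611 = 0.11900714.
Sum = 0.23503312.
SE = √(0.23503312) = 0.4848.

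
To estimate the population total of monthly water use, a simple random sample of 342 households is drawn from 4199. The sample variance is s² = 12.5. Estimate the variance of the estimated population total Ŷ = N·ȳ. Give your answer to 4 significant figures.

Var(Ŷ) = N²·Var(ȳ) = N²·(1 − n/N)·s²/n.
f = 342/4199 = 0.08144796; Var(ȳ) = 0.91855204·12.5/342 = 0.033572808.
Var(Ŷ) = 4199² · 0.033572808 = 591942.36.

591900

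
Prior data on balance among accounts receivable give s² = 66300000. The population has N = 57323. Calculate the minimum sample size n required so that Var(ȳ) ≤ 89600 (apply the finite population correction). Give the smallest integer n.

731

Without fpc, n₀ = s²/D = 66300000/89600 = 739.9554.
With fpc, (1 − n/N)·s²/n ≤ D requires n ≥ n₀/(1 + n₀/N) = 739.9554/(1 + 739.9554/57323) = 730.5254.
Rounding up, n = 731.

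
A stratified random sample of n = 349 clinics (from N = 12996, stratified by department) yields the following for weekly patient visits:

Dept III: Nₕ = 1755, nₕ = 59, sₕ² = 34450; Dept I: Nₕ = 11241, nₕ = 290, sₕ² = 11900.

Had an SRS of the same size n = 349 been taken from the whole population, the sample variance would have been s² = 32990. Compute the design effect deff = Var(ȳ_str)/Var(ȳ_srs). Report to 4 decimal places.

0.4370

Var(ȳ_str) = Σ Wₕ²(1−fₕ)sₕ²/nₕ with Wₕ = Nₕ/12996:
  Dept III: (1755/12996)²·(1−59/1755)·34450/59 = 10.290128
  Dept I: (11241/12996)²·(1−290/11241)·11900/290 = 29.908063
  → Var(ȳ_str) = 40.198191.
Var(ȳ_srs) = (1 − 349/12996)·32990/349 = 91.988747.
deff = 40.198191 / 91.988747 = 0.4370.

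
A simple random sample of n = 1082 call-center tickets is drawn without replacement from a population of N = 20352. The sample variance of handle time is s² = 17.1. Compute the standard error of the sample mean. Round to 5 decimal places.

Under SRS without replacement, Var(ȳ) = (1 − f)·s²/n with f = n/N = 1082/20352 = 0.05316431.
Var(ȳ) = (1 − 0.05316431)·17.1/1082 = 0.94683569·0.015804067 = 0.014963854.
SE(ȳ) = √(0.014963854) = 0.12233.

0.12233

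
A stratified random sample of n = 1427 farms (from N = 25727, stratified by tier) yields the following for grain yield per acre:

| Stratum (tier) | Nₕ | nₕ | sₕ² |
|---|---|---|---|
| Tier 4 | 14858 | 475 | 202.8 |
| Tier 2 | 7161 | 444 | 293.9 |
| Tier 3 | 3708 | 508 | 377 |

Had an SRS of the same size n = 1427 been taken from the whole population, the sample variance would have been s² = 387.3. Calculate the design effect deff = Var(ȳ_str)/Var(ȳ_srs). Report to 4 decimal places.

Var(ȳ_str) = Σ Wₕ²(1−fₕ)sₕ²/nₕ with Wₕ = Nₕ/25727:
  Tier 4: (14858/25727)²·(1−475/14858)·202.8/475 = 0.13784972
  Tier 2: (7161/25727)²·(1−444/7161)·293.9/444 = 0.048104682
  Tier 3: (3708/25727)²·(1−508/3708)·377/508 = 0.013304209
  → Var(ȳ_str) = 0.19925861.
Var(ȳ_srs) = (1 − 1427/25727)·387.3/1427 = 0.25635433.
deff = 0.19925861 / 0.25635433 = 0.7773.

0.7773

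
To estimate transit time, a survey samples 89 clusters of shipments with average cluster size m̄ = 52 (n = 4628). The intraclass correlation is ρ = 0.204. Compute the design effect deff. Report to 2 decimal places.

11.40

deff = 1 + (52 − 1)·0.204 = 1 + 10.404 = 11.404.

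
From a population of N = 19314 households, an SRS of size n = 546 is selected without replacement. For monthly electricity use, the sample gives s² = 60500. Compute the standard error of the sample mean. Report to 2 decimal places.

10.38

Under SRS without replacement, Var(ȳ) = (1 − f)·s²/n with f = n/N = 546/19314 = 0.02826965.
Var(ȳ) = (1 − 0.02826965)·60500/546 = 0.97173035·110.80586 = 107.67342.
SE(ȳ) = √(107.67342) = 10.38.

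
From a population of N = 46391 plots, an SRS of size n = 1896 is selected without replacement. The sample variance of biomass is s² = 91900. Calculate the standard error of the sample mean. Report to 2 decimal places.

6.82

Under SRS without replacement, Var(ȳ) = (1 − f)·s²/n with f = n/N = 1896/46391 = 0.04087000.
Var(ȳ) = (1 − 0.04087000)·91900/1896 = 0.95913000·48.470464 = 46.489476.
SE(ȳ) = √(46.489476) = 6.82.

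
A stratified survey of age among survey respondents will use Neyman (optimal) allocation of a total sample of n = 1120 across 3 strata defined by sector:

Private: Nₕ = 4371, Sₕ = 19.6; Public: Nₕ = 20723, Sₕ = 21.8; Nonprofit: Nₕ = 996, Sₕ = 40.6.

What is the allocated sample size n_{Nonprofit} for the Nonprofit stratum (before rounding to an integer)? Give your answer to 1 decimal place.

78.4

Neyman allocation: nₕ = n·NₕSₕ / Σⱼ NⱼSⱼ.
Σ NⱼSⱼ = 4371·19.6 + 20723·21.8 + 996·40.6 = 577870.6.
n_{Nonprofit} = 1120·996·40.6 / 577870.6 = 78.4.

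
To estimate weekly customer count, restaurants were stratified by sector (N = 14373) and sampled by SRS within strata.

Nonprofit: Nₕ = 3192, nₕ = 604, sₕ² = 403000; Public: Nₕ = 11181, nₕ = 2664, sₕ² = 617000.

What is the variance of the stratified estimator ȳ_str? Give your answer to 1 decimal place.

133.4

Var(ȳ_str) = Σₕ Wₕ²(1 − fₕ)sₕ²/nₕ with Wₕ = Nₕ/N, N = 14373.
Nonprofit: Wₕ = 0.22208307; term = 0.22208307²·(1 − 0.18922306)·403000/604 = 26.680896.
Public: Wₕ = 0.77791693; term = 0.77791693²·(1 − 0.23826134)·617000/2664 = 106.76364.
Sum = 133.44454.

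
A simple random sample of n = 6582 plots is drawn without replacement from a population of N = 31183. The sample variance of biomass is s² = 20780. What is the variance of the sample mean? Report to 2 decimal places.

Under SRS without replacement, Var(ȳ) = (1 − f)·s²/n with f = n/N = 6582/31183 = 0.21107655.
Var(ȳ) = (1 − 0.21107655)·20780/6582 = 0.78892345·3.1570951 = 2.4907064.

2.49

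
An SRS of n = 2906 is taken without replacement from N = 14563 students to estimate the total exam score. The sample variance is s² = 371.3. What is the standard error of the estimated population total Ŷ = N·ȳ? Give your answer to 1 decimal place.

Var(Ŷ) = N²·Var(ȳ) = N²·(1 − n/N)·s²/n.
f = 2906/14563 = 0.19954680; Var(ȳ) = 0.80045320·371.3/2906 = 0.10227401.
Var(Ŷ) = 14563² · 0.10227401 = 2.1690371 × 10^7.
SE(Ŷ) = √(2.1690371 × 10^7) = 4657.3.

4657.3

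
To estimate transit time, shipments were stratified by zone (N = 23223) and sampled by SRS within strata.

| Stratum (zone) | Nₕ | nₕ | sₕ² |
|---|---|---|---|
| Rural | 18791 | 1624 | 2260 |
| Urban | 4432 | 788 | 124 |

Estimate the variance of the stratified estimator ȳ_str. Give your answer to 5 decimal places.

0.83711

Var(ȳ_str) = Σₕ Wₕ²(1 − fₕ)sₕ²/nₕ with Wₕ = Nₕ/N, N = 23223.
Rural: Wₕ = 0.80915472; term = 0.80915472²·(1 − 0.08642435)·2260/1624 = 0.83239616.
Urban: Wₕ = 0.19084528; term = 0.19084528²·(1 − 0.17779783)·124/788 = 0.0047123435.
Sum = 0.8371085.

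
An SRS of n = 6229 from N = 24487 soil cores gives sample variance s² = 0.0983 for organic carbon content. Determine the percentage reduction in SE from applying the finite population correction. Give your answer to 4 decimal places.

13.6507

f = n/N = 6229/24487 = 0.25437988.
SE_no-fpc = √(s²/n) = 0.0039725337; SE_fpc = √((1−f)s²/n) = 0.003430255.
Ratio = √(1−f) = 0.86349298. Reduction = 100·(1 − 0.86349298) = 13.6507%.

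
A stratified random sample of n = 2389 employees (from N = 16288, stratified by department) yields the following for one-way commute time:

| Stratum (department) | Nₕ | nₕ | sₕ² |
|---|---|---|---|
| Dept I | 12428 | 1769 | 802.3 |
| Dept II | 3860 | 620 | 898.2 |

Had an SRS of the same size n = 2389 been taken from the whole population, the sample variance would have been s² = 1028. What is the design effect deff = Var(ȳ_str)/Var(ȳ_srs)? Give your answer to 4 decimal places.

0.8027

Var(ȳ_str) = Σ Wₕ²(1−fₕ)sₕ²/nₕ with Wₕ = Nₕ/16288:
  Dept I: (12428/16288)²·(1−1769/12428)·802.3/1769 = 0.22645981
  Dept II: (3860/16288)²·(1−620/3860)·898.2/620 = 0.068293309
  → Var(ȳ_str) = 0.29475312.
Var(ȳ_srs) = (1 − 2389/16288)·1028/2389 = 0.36719162.
deff = 0.29475312 / 0.36719162 = 0.8027.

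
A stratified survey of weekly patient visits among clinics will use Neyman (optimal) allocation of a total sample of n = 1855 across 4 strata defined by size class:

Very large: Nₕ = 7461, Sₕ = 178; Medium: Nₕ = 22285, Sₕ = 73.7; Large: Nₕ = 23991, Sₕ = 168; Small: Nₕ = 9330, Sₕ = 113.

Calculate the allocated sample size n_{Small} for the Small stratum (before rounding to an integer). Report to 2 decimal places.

Neyman allocation: nₕ = n·NₕSₕ / Σⱼ NⱼSⱼ.
Σ NⱼSⱼ = 7461·178 + 22285·73.7 + 23991·168 + 9330·113 = 8.0552405 × 10^6.
n_{Small} = 1855·9330·113 / (8.0552405 × 10^6) = 242.79.

242.79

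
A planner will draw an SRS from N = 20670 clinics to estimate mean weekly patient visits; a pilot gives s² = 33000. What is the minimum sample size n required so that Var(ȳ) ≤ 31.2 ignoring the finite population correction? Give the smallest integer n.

Without fpc, n₀ = s²/D = 33000/31.2 = 1057.6923.
Rounding up, n = 1058.

1058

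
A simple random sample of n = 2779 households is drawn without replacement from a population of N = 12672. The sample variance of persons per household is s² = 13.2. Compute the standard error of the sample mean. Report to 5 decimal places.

Under SRS without replacement, Var(ȳ) = (1 − f)·s²/n with f = n/N = 2779/12672 = 0.21930240.
Var(ȳ) = (1 − 0.21930240)·13.2/2779 = 0.78069760·0.00474991 = 0.0037082434.
SE(ȳ) = √(0.0037082434) = 0.06090.

0.06090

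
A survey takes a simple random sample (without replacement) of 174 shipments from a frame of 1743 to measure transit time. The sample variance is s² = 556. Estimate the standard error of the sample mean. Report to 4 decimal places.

1.6960

Under SRS without replacement, Var(ȳ) = (1 − f)·s²/n with f = n/N = 174/1743 = 0.09982788.
Var(ȳ) = (1 − 0.09982788)·556/174 = 0.90017212·3.1954023 = 2.8764121.
SE(ȳ) = √(2.8764121) = 1.6960.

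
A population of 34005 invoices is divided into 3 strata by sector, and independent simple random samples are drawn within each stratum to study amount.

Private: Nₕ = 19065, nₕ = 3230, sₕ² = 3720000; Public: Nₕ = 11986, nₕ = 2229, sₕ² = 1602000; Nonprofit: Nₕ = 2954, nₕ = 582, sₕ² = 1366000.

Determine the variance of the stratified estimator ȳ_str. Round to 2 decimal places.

387.59

Var(ȳ_str) = Σₕ Wₕ²(1 − fₕ)sₕ²/nₕ with Wₕ = Nₕ/N, N = 34005.
Private: Wₕ = 0.56065285; term = 0.56065285²·(1 − 0.16942040)·3720000/3230 = 300.6836.
Public: Wₕ = 0.35247758; term = 0.35247758²·(1 − 0.18596696)·1602000/2229 = 72.68712.
Nonprofit: Wₕ = 0.08686958; term = 0.08686958²·(1 − 0.19702099)·1366000/582 = 14.222218.
Sum = 387.59294.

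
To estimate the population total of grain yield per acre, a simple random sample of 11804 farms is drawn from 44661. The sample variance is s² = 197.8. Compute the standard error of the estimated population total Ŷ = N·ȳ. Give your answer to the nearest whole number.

Var(Ŷ) = N²·Var(ȳ) = N²·(1 − n/N)·s²/n.
f = 11804/44661 = 0.26430219; Var(ȳ) = 0.73569781·197.8/11804 = 0.012328111.
Var(Ŷ) = 44661² · 0.012328111 = 2.4589711 × 10^7.
SE(Ŷ) = √(2.4589711 × 10^7) = 4959.

4959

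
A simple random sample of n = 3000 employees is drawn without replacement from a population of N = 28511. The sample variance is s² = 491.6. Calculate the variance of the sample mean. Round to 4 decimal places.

Under SRS without replacement, Var(ȳ) = (1 − f)·s²/n with f = n/N = 3000/28511 = 0.10522255.
Var(ȳ) = (1 − 0.10522255)·491.6/3000 = 0.89477745·0.16386667 = 0.1466242.

0.1466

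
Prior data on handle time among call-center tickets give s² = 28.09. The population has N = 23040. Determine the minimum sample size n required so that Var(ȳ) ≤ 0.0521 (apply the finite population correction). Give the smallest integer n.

527

Without fpc, n₀ = s²/D = 28.09/0.0521 = 539.1555.
With fpc, (1 − n/N)·s²/n ≤ D requires n ≥ n₀/(1 + n₀/N) = 539.1555/(1 + 539.1555/23040) = 526.8273.
Rounding up, n = 527.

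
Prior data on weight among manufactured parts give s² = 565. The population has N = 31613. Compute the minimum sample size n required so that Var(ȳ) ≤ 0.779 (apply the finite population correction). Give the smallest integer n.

710

Without fpc, n₀ = s²/D = 565/0.779 = 725.2888.
With fpc, (1 − n/N)·s²/n ≤ D requires n ≥ n₀/(1 + n₀/N) = 725.2888/(1 + 725.2888/31613) = 709.0219.
Rounding up, n = 710.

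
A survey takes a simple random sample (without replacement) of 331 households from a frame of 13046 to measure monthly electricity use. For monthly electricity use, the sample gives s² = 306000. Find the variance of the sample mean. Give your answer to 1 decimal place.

901.0

Under SRS without replacement, Var(ȳ) = (1 − f)·s²/n with f = n/N = 331/13046 = 0.02537176.
Var(ȳ) = (1 − 0.02537176)·306000/331 = 0.97462824·924.4713 = 901.01583.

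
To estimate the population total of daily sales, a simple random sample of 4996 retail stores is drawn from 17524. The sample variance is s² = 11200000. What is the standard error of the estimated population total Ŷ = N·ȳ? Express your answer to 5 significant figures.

Var(Ŷ) = N²·Var(ȳ) = N²·(1 − n/N)·s²/n.
f = 4996/17524 = 0.28509473; Var(ȳ) = 0.71490527·11200000/4996 = 1602.6699.
Var(Ŷ) = 17524² · 1602.6699 = 4.9216482 × 10^11.
SE(Ŷ) = √(4.9216482 × 10^11) = 701540.

701540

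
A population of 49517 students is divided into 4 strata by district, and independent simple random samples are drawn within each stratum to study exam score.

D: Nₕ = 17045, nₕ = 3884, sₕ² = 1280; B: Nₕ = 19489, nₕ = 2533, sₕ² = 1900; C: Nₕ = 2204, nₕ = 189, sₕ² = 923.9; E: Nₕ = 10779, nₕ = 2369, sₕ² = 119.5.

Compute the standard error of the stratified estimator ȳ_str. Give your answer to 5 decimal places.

0.37678

Var(ȳ_str) = Σₕ Wₕ²(1 − fₕ)sₕ²/nₕ with Wₕ = Nₕ/N, N = 49517.
D: Wₕ = 0.34422522; term = 0.34422522²·(1 − 0.22786741)·1280/3884 = 0.030151435.
B: Wₕ = 0.39358200; term = 0.39358200²·(1 − 0.12997075)·1900/2533 = 0.10109338.
C: Wₕ = 0.04450997; term = 0.04450997²·(1 − 0.08575318)·923.9/189 = 0.0088540334.
E: Wₕ = 0.21768282; term = 0.21768282²·(1 − 0.21977920)·119.5/2369 = 0.0018649563.
Sum = 0.1419638.
SE = √(0.1419638) = 0.37678.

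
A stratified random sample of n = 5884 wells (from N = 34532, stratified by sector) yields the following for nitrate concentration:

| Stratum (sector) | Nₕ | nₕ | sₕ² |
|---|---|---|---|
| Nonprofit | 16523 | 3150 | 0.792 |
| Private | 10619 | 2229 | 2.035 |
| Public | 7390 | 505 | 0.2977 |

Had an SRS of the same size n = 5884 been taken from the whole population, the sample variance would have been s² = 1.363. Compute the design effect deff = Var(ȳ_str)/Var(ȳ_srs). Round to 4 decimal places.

0.7283

Var(ȳ_str) = Σ Wₕ²(1−fₕ)sₕ²/nₕ with Wₕ = Nₕ/34532:
  Nonprofit: (16523/34532)²·(1−3150/16523)·0.792/3150 = 4.6589592 × 10^-5
  Private: (10619/34532)²·(1−2229/10619)·2.035/2229 = 6.8211321 × 10^-5
  Public: (7390/34532)²·(1−505/7390)·0.2977/505 = 2.515315 × 10^-5
  → Var(ȳ_str) = 1.3995406 × 10^-4.
Var(ȳ_srs) = (1 − 5884/34532)·1.363/5884 = 1.921745 × 10^-4.
deff = (1.3995406 × 10^-4) / (1.921745 × 10^-4) = 0.7283.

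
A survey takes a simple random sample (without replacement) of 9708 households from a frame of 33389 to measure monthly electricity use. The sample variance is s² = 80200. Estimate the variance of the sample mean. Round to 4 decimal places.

Under SRS without replacement, Var(ȳ) = (1 − f)·s²/n with f = n/N = 9708/33389 = 0.29075444.
Var(ȳ) = (1 − 0.29075444)·80200/9708 = 0.70924556·8.2612279 = 5.8592392.

5.8592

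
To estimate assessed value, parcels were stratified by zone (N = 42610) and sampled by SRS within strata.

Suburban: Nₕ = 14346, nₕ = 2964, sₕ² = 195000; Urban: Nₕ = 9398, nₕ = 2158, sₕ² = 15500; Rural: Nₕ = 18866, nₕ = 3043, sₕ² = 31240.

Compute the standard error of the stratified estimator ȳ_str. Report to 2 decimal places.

Var(ȳ_str) = Σₕ Wₕ²(1 − fₕ)sₕ²/nₕ with Wₕ = Nₕ/N, N = 42610.
Suburban: Wₕ = 0.33668153; term = 0.33668153²·(1 − 0.20660811)·195000/2964 = 5.9167436.
Urban: Wₕ = 0.22055855; term = 0.22055855²·(1 − 0.22962332)·15500/2158 = 0.26917281.
Rural: Wₕ = 0.44275992; term = 0.44275992²·(1 − 0.16129545)·31240/3043 = 1.6879309.
Sum = 7.8738473.
SE = √(7.8738473) = 2.81.

2.81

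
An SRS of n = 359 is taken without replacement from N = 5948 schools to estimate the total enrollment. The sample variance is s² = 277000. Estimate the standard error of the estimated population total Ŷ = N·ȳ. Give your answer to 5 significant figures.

Var(Ŷ) = N²·Var(ȳ) = N²·(1 − n/N)·s²/n.
f = 359/5948 = 0.06035642; Var(ȳ) = 0.93964358·277000/359 = 725.01747.
Var(Ŷ) = 5948² · 725.01747 = 2.5650178 × 10^10.
SE(Ŷ) = √(2.5650178 × 10^10) = 160160.

160160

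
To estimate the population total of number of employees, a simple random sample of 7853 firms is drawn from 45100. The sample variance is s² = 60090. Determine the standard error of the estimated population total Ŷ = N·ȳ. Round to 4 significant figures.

Var(Ŷ) = N²·Var(ȳ) = N²·(1 − n/N)·s²/n.
f = 7853/45100 = 0.17412417; Var(ȳ) = 0.82587583·60090/7853 = 6.3194803.
Var(Ŷ) = 45100² · 6.3194803 = 1.2853886 × 10^10.
SE(Ŷ) = √(1.2853886 × 10^10) = 113400.

113400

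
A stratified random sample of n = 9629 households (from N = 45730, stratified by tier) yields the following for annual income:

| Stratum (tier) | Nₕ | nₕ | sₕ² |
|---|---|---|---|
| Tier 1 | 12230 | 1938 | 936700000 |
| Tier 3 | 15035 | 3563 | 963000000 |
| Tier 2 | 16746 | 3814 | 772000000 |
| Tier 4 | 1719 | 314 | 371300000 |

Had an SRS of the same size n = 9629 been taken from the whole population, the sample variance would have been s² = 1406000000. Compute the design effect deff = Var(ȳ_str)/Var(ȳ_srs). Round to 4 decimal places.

0.6395

Var(ȳ_str) = Σ Wₕ²(1−fₕ)sₕ²/nₕ with Wₕ = Nₕ/45730:
  Tier 1: (12230/45730)²·(1−1938/12230)·936700000/1938 = 29091.799
  Tier 3: (15035/45730)²·(1−3563/15035)·963000000/3563 = 22292.082
  Tier 2: (16746/45730)²·(1−3814/16746)·772000000/3814 = 20960.951
  Tier 4: (1719/45730)²·(1−314/1719)·371300000/314 = 1365.6679
  → Var(ȳ_str) = 73710.5.
Var(ȳ_srs) = (1 − 9629/45730)·1406000000/9629 = 115271.56.
deff = 73710.5 / 115271.56 = 0.6395.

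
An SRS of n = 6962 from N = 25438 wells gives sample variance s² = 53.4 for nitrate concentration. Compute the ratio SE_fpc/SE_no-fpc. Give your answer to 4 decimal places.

0.8522

f = n/N = 6962/25438 = 0.27368504.
SE_no-fpc = √(s²/n) = 0.087579733; SE_fpc = √((1−f)s²/n) = 0.074639052.
Ratio = √(1−f) = 0.85224114.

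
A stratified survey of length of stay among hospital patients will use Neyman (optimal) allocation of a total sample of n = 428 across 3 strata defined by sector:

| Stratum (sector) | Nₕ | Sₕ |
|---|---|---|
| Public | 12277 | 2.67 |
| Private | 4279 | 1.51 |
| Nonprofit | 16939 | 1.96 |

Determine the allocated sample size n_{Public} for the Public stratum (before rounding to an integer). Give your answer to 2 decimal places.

Neyman allocation: nₕ = n·NₕSₕ / Σⱼ NⱼSⱼ.
Σ NⱼSⱼ = 12277·2.67 + 4279·1.51 + 16939·1.96 = 72441.32.
n_{Public} = 428·12277·2.67 / 72441.32 = 193.67.

193.67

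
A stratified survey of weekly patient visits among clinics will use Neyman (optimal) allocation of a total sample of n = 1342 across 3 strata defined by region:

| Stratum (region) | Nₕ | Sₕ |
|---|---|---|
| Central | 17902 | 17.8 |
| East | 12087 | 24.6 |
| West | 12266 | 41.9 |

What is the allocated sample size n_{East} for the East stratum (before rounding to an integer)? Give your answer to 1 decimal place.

353.1

Neyman allocation: nₕ = n·NₕSₕ / Σⱼ NⱼSⱼ.
Σ NⱼSⱼ = 17902·17.8 + 12087·24.6 + 12266·41.9 = 1.1299412 × 10^6.
n_{East} = 1342·12087·24.6 / (1.1299412 × 10^6) = 353.1.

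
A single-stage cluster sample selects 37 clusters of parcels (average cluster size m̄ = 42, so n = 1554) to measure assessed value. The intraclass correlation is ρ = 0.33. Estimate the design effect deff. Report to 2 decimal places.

14.53

deff = 1 + (42 − 1)·0.33 = 1 + 13.53 = 14.53.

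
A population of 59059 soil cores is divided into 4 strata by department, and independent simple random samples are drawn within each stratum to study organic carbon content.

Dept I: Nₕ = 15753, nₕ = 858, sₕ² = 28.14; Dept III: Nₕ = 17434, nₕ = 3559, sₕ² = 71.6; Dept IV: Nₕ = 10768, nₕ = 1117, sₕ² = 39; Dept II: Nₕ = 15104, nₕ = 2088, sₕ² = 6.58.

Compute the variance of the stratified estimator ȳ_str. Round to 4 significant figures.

0.004819

Var(ȳ_str) = Σₕ Wₕ²(1 − fₕ)sₕ²/nₕ with Wₕ = Nₕ/N, N = 59059.
Dept I: Wₕ = 0.26673327; term = 0.26673327²·(1 − 0.05446582)·28.14/858 = 0.0022063195.
Dept III: Wₕ = 0.29519633; term = 0.29519633²·(1 − 0.20414133)·71.6/3559 = 0.0013952206.
Dept IV: Wₕ = 0.18232615; term = 0.18232615²·(1 − 0.10373328)·39/1117 = 0.0010402713.
Dept II: Wₕ = 0.25574426; term = 0.25574426²·(1 − 0.13824153)·6.58/2088 = 1.7762036 × 10^-4.
Sum = 0.0048194318.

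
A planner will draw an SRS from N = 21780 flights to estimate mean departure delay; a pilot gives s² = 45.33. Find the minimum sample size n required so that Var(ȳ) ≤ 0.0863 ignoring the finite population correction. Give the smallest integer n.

Without fpc, n₀ = s²/D = 45.33/0.0863 = 525.2607.
Rounding up, n = 526.

526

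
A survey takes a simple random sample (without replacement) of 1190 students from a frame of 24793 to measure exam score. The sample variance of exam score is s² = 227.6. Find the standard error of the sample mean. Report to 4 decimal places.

Under SRS without replacement, Var(ȳ) = (1 − f)·s²/n with f = n/N = 1190/24793 = 0.04799742.
Var(ȳ) = (1 − 0.04799742)·227.6/1190 = 0.95200258·0.1912605 = 0.18208049.
SE(ȳ) = √(0.18208049) = 0.4267.

0.4267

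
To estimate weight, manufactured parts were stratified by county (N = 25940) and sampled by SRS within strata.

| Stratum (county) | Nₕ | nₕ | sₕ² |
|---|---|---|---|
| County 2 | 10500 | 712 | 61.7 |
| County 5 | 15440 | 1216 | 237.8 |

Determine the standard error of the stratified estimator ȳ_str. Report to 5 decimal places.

Var(ȳ_str) = Σₕ Wₕ²(1 − fₕ)sₕ²/nₕ with Wₕ = Nₕ/N, N = 25940.
County 2: Wₕ = 0.40478026; term = 0.40478026²·(1 − 0.06780952)·61.7/712 = 0.013235748.
County 5: Wₕ = 0.59521974; term = 0.59521974²·(1 − 0.07875648)·237.8/1216 = 0.063827432.
Sum = 0.07706318.
SE = √(0.07706318) = 0.27760.

0.27760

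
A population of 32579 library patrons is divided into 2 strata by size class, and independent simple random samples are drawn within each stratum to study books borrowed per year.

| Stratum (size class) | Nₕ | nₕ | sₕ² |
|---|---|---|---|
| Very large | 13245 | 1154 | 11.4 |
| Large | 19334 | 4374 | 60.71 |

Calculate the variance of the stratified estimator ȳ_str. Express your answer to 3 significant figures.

Var(ȳ_str) = Σₕ Wₕ²(1 − fₕ)sₕ²/nₕ with Wₕ = Nₕ/N, N = 32579.
Very large: Wₕ = 0.40655023; term = 0.40655023²·(1 − 0.08712722)·11.4/1154 = 0.0014905197.
Large: Wₕ = 0.59344977; term = 0.59344977²·(1 − 0.22623358)·60.71/4374 = 0.0037823287.
Sum = 0.0052728484.

0.00527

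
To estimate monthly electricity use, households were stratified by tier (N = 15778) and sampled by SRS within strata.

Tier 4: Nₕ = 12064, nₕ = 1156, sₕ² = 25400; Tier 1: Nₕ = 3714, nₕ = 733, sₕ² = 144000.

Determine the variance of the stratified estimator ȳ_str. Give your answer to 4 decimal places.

Var(ȳ_str) = Σₕ Wₕ²(1 − fₕ)sₕ²/nₕ with Wₕ = Nₕ/N, N = 15778.
Tier 4: Wₕ = 0.76460895; term = 0.76460895²·(1 − 0.09582228)·25400/1156 = 11.614712.
Tier 1: Wₕ = 0.23539105; term = 0.23539105²·(1 − 0.19736134)·144000/733 = 8.7369226.
Sum = 20.351635.

20.3516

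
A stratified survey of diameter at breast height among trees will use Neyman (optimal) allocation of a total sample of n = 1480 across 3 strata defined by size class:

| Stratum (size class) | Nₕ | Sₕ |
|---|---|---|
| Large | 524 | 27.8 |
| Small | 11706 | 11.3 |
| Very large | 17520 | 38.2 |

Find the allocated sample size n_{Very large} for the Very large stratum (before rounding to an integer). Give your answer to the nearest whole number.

Neyman allocation: nₕ = n·NₕSₕ / Σⱼ NⱼSⱼ.
Σ NⱼSⱼ = 524·27.8 + 11706·11.3 + 17520·38.2 = 816109.
n_{Very large} = 1480·17520·38.2 / 816109 = 1214.

1214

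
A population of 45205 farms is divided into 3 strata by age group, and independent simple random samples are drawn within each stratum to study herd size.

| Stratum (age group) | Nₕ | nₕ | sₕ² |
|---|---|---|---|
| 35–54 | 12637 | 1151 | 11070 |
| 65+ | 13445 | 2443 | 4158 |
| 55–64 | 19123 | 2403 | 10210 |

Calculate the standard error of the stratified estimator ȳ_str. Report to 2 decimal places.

1.21

Var(ȳ_str) = Σₕ Wₕ²(1 − fₕ)sₕ²/nₕ with Wₕ = Nₕ/N, N = 45205.
35–54: Wₕ = 0.27954872; term = 0.27954872²·(1 − 0.09108174)·11070/1151 = 0.68314383.
65+: Wₕ = 0.29742285; term = 0.29742285²·(1 − 0.18170324)·4158/2443 = 0.12320278.
55–64: Wₕ = 0.42302843; term = 0.42302843²·(1 − 0.12566020)·10210/2403 = 0.66480048.
Sum = 1.4711471.
SE = √(1.4711471) = 1.21.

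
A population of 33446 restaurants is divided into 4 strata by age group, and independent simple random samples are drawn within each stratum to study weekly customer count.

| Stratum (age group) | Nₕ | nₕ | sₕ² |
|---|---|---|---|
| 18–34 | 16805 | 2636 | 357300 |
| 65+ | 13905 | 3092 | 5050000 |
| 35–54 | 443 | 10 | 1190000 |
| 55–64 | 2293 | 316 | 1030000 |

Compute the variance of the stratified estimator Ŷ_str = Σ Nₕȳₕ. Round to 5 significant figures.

3.1544 × 10^11

Var(Ŷ_str) = Σₕ Nₕ²(1 − fₕ)sₕ²/nₕ.
18–34: 16805²·(1 − 2636/16805)·357300/2636 = 3.2274931 × 10^10.
65+: 13905²·(1 − 3092/13905)·5050000/3092 = 2.4556648 × 10^11.
35–54: 443²·(1 − 10/443)·1190000/10 = 2.2826461 × 10^10.
55–64: 2293²·(1 − 316/2293)·1030000/316 = 1.4776136 × 10^10.
Sum = 3.1544401 × 10^11.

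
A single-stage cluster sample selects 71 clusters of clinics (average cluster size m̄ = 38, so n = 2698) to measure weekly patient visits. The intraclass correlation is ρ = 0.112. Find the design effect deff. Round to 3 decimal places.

5.144

deff = 1 + (38 − 1)·0.112 = 1 + 4.144 = 5.144.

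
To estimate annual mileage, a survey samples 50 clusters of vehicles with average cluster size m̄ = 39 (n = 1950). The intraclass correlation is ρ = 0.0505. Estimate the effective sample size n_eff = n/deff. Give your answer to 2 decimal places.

deff = 1 + (39 − 1)·0.0505 = 1 + 1.919 = 2.919.
n_eff = 1950 / 2.919 = 668.04.

668.04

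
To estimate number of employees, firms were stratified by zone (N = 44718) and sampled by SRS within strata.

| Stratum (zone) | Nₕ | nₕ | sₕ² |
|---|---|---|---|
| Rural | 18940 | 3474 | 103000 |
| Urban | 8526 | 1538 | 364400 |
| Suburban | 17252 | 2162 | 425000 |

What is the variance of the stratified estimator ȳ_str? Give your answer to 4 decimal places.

36.9939

Var(ȳ_str) = Σₕ Wₕ²(1 − fₕ)sₕ²/nₕ with Wₕ = Nₕ/N, N = 44718.
Rural: Wₕ = 0.42354309; term = 0.42354309²·(1 − 0.18342133)·103000/3474 = 4.3431082.
Urban: Wₕ = 0.19066148; term = 0.19066148²·(1 − 0.18038940)·364400/1538 = 7.0592005.
Suburban: Wₕ = 0.38579543; term = 0.38579543²·(1 − 0.12531880)·425000/2162 = 25.591585.
Sum = 36.993894.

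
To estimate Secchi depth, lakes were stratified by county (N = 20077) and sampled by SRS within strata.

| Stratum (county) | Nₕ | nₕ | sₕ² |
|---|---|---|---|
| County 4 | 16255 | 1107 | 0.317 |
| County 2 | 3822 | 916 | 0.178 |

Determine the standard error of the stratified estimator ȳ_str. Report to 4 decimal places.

0.0134

Var(ȳ_str) = Σₕ Wₕ²(1 − fₕ)sₕ²/nₕ with Wₕ = Nₕ/N, N = 20077.
County 4: Wₕ = 0.80963291; term = 0.80963291²·(1 − 0.06810212)·0.317/1107 = 1.7492677 × 10^-4.
County 2: Wₕ = 0.19036709; term = 0.19036709²·(1 − 0.23966510)·0.178/916 = 5.3544292 × 10^-6.
Sum = 1.802812 × 10^-4.
SE = √(1.802812 × 10^-4) = 0.0134.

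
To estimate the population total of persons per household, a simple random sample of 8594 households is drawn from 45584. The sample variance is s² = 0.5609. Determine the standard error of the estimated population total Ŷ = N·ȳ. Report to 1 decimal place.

Var(Ŷ) = N²·Var(ȳ) = N²·(1 − n/N)·s²/n.
f = 8594/45584 = 0.18853106; Var(ȳ) = 0.81146894·0.5609/8594 = 5.2961709 × 10^-5.
Var(Ŷ) = 45584² · (5.2961709 × 10^-5) = 110049.19.
SE(Ŷ) = √(110049.19) = 331.7.

331.7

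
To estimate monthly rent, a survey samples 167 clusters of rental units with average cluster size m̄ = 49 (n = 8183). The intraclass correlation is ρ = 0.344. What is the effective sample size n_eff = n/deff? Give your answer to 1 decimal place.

deff = 1 + (49 − 1)·0.344 = 1 + 16.512 = 17.512.
n_eff = 8183 / 17.512 = 467.3.

467.3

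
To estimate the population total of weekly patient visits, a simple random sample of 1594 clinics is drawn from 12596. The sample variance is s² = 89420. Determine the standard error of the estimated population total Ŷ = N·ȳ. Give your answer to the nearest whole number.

Var(Ŷ) = N²·Var(ȳ) = N²·(1 − n/N)·s²/n.
f = 1594/12596 = 0.12654811; Var(ȳ) = 0.87345189·89420/1594 = 48.998788.
Var(Ŷ) = 12596² · 48.998788 = 7.7741093 × 10^9.
SE(Ŷ) = √(7.7741093 × 10^9) = 88171.

88171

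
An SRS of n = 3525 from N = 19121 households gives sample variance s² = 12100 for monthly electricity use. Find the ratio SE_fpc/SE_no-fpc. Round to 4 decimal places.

f = n/N = 3525/19121 = 0.18435228.
SE_no-fpc = √(s²/n) = 1.8527342; SE_fpc = √((1−f)s²/n) = 1.6732639.
Ratio = √(1−f) = 0.90313217.

0.9031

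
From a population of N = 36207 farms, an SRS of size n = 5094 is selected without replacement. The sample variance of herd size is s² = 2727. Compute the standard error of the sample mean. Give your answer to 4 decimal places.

0.6782

Under SRS without replacement, Var(ȳ) = (1 − f)·s²/n with f = n/N = 5094/36207 = 0.14069103.
Var(ȳ) = (1 − 0.14069103)·2727/5094 = 0.85930897·0.53533569 = 0.46001876.
SE(ȳ) = √(0.46001876) = 0.6782.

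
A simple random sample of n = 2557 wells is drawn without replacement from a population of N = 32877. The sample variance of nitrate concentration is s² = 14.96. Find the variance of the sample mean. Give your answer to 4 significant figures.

Under SRS without replacement, Var(ȳ) = (1 − f)·s²/n with f = n/N = 2557/32877 = 0.07777474.
Var(ȳ) = (1 − 0.07777474)·14.96/2557 = 0.92222526·0.0058506062 = 0.0053955768.

0.005396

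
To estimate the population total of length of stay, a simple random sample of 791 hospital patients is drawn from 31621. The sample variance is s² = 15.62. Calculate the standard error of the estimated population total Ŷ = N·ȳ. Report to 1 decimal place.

Var(Ŷ) = N²·Var(ȳ) = N²·(1 − n/N)·s²/n.
f = 791/31621 = 0.02501502; Var(ȳ) = 0.97498498·15.62/791 = 0.01925318.
Var(Ŷ) = 31621² · 0.01925318 = 1.9251017 × 10^7.
SE(Ŷ) = √(1.9251017 × 10^7) = 4387.6.

4387.6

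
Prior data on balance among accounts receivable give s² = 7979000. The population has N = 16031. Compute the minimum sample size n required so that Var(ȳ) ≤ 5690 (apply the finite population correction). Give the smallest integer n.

1290

Without fpc, n₀ = s²/D = 7979000/5690 = 1402.2847.
With fpc, (1 − n/N)·s²/n ≤ D requires n ≥ n₀/(1 + n₀/N) = 1402.2847/(1 + 1402.2847/16031) = 1289.4888.
Rounding up, n = 1290.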